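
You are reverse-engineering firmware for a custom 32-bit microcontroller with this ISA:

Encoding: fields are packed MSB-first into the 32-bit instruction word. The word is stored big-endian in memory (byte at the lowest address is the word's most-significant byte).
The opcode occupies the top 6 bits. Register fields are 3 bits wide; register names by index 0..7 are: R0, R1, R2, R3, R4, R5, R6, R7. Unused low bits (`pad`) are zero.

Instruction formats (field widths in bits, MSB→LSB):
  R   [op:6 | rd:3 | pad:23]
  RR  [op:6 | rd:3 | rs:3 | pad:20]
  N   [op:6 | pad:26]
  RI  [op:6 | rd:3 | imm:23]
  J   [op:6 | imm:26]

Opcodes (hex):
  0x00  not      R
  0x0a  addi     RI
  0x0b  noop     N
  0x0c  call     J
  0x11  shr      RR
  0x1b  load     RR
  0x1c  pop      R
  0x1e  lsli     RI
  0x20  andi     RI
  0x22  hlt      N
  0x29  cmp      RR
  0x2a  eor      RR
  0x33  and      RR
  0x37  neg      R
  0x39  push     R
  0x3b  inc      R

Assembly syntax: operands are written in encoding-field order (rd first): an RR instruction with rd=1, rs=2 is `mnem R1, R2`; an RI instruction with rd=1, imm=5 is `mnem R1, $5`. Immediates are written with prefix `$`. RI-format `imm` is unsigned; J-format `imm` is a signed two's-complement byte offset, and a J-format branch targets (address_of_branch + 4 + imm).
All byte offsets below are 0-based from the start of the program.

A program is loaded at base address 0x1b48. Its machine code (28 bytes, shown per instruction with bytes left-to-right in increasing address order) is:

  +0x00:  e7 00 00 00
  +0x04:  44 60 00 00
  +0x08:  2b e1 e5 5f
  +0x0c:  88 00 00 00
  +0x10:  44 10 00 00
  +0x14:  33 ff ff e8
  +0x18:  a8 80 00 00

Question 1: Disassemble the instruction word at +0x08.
addi R7, $6415711

off 0x08: read 2b e1 e5 5f as big → 0x2be1e55f
  op=0x2be1e55f>>26=0xa ⇒ addi (RI)
  rd: (w>>23)&0x7=0x7 → R7
  imm: (w>>0)&0x7fffff=0x61e55f → $6415711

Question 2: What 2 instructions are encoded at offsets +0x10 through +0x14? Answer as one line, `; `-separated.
off 0x10: read 44 10 00 00 as big → 0x44100000
  top 6b → 0x11 → shr [RR]
  [25:23] rd=0 = R0
  [22:20] rs=1 = R1
off 0x14: read 33 ff ff e8 as big → 0x33ffffe8
  top 6b → 0xc → call [J]
  [25:0] imm=67108840 (s26→-24) = $-24

shr R0, R1; call $-24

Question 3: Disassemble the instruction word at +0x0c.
hlt

[0c] 88 00 00 00 → 0x88000000
  op=0x88000000>>26=0x22 ⇒ hlt (N)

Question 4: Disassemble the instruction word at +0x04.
off 0x04: read 44 60 00 00 as big → 0x44600000
  opcode bits[31:26]=0x11: shr/RR
  rd: (w>>23)&0x7=0x0 → R0
  rs: (w>>20)&0x7=0x6 → R6

shr R0, R6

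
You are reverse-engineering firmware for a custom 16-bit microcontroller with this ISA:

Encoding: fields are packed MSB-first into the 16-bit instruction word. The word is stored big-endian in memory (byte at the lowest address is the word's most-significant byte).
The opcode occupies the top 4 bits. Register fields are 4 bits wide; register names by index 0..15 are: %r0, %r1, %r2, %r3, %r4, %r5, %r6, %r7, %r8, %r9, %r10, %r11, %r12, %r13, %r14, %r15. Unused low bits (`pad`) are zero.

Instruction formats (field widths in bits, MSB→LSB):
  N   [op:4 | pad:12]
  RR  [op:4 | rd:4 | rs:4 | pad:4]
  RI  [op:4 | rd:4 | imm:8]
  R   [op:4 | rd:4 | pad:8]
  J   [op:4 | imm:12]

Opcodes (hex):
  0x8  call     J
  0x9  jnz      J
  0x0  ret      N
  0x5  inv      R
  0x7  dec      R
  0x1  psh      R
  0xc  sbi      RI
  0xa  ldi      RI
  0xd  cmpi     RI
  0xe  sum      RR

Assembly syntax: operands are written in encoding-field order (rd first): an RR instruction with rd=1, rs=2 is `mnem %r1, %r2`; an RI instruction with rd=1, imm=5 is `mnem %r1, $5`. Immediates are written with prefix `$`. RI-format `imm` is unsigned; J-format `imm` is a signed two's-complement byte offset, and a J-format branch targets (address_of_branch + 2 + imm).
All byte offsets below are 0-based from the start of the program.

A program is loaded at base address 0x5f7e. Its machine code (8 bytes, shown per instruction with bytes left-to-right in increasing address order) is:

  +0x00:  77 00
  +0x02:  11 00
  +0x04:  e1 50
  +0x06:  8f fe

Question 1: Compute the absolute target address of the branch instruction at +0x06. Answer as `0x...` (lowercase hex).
0x5f84

[06] 8f fe → 0x8ffe
  top 4b → 0x8 → call [J]
  [11:0] imm=4094 (s12→-2) = $-2
  target = base 0x5f7e + off 0x06 + 2 + imm -2 = 0x5f84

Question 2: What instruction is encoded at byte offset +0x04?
sum %r1, %r5

+0x04: e1 50 ⇒ word 0xe150 (big)
  op=0xe150>>12=0xe ⇒ sum (RR)
  rd: (w>>8)&0xf=0x1 → %r1
  rs: (w>>4)&0xf=0x5 → %r5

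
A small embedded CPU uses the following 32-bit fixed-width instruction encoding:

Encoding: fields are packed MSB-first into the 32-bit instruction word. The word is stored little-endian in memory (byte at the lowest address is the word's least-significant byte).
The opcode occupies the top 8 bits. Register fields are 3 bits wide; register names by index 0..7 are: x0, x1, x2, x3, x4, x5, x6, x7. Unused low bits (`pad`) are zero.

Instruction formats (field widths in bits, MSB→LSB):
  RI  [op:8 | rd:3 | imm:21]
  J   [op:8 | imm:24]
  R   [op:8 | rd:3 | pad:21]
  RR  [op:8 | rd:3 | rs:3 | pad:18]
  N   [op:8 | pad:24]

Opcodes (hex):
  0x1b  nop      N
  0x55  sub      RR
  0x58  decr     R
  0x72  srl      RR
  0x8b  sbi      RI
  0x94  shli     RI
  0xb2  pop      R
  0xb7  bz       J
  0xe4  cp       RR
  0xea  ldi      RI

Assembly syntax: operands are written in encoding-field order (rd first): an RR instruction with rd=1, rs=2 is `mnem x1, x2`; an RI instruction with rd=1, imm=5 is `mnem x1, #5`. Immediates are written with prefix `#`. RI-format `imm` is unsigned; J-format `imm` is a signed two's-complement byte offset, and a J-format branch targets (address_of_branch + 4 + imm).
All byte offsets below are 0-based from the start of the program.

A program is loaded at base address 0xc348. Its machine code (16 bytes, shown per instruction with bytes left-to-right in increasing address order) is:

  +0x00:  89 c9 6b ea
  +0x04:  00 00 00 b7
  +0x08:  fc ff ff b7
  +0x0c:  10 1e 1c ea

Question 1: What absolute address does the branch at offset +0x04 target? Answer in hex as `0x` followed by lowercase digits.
0xc350

+0x04: 00 00 00 b7 ⇒ word 0xb7000000 (little)
  op=0xb7000000>>24=0xb7 ⇒ bz (J)
  imm@[23:0]=0x0 ⇒ #0
  target = base 0xc348 + off 0x04 + 4 + imm 0 = 0xc350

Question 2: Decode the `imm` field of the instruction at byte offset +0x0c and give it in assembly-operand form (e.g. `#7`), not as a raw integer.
+0x0c: 10 1e 1c ea ⇒ word 0xea1c1e10 (little)
  op=0xea1c1e10>>24=0xea ⇒ ldi (RI)
  rd: (w>>21)&0x7=0x0 → x0
  imm: (w>>0)&0x1fffff=0x1c1e10 → #1842704

#1842704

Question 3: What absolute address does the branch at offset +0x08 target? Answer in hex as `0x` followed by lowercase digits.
0xc350

off 0x08: read fc ff ff b7 as little → 0xb7fffffc
  opcode bits[31:24]=0xb7: bz/J
  imm: (w>>0)&0xffffff=0xfffffc (s24→-4) → #-4
  target = base 0xc348 + off 0x08 + 4 + imm -4 = 0xc350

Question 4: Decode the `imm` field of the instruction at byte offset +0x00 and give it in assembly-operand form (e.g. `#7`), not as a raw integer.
#772489

[00] 89 c9 6b ea → 0xea6bc989
  op=0xea6bc989>>24=0xea ⇒ ldi (RI)
  rd: (w>>21)&0x7=0x3 → x3
  imm: (w>>0)&0x1fffff=0xbc989 → #772489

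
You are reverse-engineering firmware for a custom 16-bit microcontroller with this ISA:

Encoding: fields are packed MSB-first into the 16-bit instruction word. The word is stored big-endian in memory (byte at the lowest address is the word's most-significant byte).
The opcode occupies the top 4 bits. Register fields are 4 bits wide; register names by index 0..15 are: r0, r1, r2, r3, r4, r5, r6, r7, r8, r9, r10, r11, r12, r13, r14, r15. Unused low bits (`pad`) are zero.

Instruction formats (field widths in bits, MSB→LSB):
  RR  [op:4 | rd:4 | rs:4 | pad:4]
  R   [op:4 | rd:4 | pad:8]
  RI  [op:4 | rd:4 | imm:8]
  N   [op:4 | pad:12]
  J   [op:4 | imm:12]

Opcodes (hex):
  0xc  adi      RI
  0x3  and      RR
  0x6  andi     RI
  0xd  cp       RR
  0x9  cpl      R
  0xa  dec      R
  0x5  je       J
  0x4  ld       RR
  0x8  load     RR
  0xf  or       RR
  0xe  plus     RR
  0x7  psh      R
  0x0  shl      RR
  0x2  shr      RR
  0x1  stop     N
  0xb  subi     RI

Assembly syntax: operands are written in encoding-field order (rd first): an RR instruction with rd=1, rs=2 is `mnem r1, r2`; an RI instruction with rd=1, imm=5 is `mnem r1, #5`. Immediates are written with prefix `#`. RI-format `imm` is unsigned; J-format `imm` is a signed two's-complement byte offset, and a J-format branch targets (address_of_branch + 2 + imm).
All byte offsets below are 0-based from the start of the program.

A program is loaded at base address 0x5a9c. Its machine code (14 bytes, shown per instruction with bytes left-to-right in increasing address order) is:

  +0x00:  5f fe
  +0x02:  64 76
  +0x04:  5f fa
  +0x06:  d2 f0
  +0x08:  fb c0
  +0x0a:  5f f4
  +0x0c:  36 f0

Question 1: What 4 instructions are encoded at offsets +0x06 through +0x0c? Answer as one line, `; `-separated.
cp r2, r15; or r11, r12; je #-12; and r6, r15

[06] d2 f0 → 0xd2f0
  opcode bits[15:12]=0xd: cp/RR
  rd: (w>>8)&0xf=0x2 → r2
  rs: (w>>4)&0xf=0xf → r15
[08] fb c0 → 0xfbc0
  opcode bits[15:12]=0xf: or/RR
  rd: (w>>8)&0xf=0xb → r11
  rs: (w>>4)&0xf=0xc → r12
[0a] 5f f4 → 0x5ff4
  opcode bits[15:12]=0x5: je/J
  imm: (w>>0)&0xfff=0xff4 (s12→-12) → #-12
[0c] 36 f0 → 0x36f0
  opcode bits[15:12]=0x3: and/RR
  rd: (w>>8)&0xf=0x6 → r6
  rs: (w>>4)&0xf=0xf → r15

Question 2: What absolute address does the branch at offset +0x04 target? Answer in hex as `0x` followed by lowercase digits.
[04] 5f fa → 0x5ffa
  op=0x5ffa>>12=0x5 ⇒ je (J)
  imm@[11:0]=0xffa (s12→-6) ⇒ #-6
  target = base 0x5a9c + off 0x04 + 2 + imm -6 = 0x5a9c

0x5a9c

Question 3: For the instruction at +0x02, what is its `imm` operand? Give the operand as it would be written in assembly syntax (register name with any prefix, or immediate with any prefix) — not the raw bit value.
[02] 64 76 → 0x6476
  opcode bits[15:12]=0x6: andi/RI
  rd: (w>>8)&0xf=0x4 → r4
  imm: (w>>0)&0xff=0x76 → #118

#118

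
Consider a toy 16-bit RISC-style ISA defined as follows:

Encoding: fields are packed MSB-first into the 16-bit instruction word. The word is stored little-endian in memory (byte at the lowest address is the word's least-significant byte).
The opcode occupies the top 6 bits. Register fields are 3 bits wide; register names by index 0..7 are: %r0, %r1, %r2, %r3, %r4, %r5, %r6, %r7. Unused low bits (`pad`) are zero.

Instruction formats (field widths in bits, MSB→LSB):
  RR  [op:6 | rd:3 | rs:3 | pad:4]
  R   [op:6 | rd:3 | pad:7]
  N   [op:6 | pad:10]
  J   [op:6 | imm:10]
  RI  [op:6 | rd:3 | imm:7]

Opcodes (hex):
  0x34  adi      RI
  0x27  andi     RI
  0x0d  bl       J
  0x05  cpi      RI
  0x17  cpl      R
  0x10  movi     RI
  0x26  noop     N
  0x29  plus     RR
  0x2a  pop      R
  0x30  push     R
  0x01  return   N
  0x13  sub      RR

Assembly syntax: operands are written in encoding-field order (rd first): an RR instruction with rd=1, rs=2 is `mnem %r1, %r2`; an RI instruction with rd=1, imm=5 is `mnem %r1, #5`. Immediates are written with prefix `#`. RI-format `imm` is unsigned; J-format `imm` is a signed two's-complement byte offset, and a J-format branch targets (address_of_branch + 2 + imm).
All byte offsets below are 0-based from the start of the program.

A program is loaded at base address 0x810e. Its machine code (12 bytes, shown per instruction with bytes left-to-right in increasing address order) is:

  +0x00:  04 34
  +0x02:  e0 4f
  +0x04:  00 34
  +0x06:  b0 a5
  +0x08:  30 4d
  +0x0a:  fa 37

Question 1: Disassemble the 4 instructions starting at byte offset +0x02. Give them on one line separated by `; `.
sub %r7, %r6; bl #0; plus %r3, %r3; sub %r2, %r3

off 0x02: read e0 4f as little → 0x4fe0
  opcode bits[15:10]=0x13: sub/RR
  rd: (w>>7)&0x7=0x7 → %r7
  rs: (w>>4)&0x7=0x6 → %r6
off 0x04: read 00 34 as little → 0x3400
  opcode bits[15:10]=0xd: bl/J
  imm: (w>>0)&0x3ff=0x0 → #0
off 0x06: read b0 a5 as little → 0xa5b0
  opcode bits[15:10]=0x29: plus/RR
  rd: (w>>7)&0x7=0x3 → %r3
  rs: (w>>4)&0x7=0x3 → %r3
off 0x08: read 30 4d as little → 0x4d30
  opcode bits[15:10]=0x13: sub/RR
  rd: (w>>7)&0x7=0x2 → %r2
  rs: (w>>4)&0x7=0x3 → %r3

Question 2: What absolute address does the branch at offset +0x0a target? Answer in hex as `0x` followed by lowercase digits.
off 0x0a: read fa 37 as little → 0x37fa
  opcode bits[15:10]=0xd: bl/J
  imm@[9:0]=0x3fa (s10→-6) ⇒ #-6
  target = base 0x810e + off 0x0a + 2 + imm -6 = 0x8114

0x8114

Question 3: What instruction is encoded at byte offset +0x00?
off 0x00: read 04 34 as little → 0x3404
  top 6b → 0xd → bl [J]
  imm: (w>>0)&0x3ff=0x4 → #4

bl #4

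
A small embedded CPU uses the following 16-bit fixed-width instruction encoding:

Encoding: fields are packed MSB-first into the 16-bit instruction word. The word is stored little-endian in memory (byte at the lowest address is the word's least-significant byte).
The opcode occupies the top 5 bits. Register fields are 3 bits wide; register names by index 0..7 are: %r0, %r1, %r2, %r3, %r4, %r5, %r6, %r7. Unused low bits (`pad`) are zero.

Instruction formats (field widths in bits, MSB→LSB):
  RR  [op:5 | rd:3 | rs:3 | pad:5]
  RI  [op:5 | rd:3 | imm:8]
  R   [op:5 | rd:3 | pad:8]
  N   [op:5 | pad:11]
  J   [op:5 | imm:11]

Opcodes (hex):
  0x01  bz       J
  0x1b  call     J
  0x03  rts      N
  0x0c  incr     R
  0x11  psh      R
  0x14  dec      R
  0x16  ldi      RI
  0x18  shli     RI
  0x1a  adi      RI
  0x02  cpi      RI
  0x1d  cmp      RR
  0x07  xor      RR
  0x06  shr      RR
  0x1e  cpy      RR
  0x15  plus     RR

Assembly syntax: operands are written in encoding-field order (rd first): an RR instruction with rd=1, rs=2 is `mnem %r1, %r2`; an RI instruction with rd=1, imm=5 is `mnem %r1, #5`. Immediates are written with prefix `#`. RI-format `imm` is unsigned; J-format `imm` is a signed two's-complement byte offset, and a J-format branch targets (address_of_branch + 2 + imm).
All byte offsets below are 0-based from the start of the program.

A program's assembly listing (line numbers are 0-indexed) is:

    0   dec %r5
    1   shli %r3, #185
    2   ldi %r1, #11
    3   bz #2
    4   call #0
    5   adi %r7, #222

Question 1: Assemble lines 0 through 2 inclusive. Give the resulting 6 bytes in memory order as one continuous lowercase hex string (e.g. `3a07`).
L0: dec op=0x14:5|rd=5:3|pad=0:8 ⇒ 0xa500 ⇒ little 00 a5
L1: shli op=0x18:5|rd=3:3|imm=185:8 ⇒ 0xc3b9 ⇒ little b9 c3
L2: ldi op=0x16:5|rd=1:3|imm=11:8 ⇒ 0xb10b ⇒ little 0b b1

00a5b9c30bb1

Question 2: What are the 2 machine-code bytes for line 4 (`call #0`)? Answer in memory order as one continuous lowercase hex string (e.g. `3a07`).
00d8

L4: call op=0x1b:5|imm=0:11 ⇒ 0xd800 ⇒ little 00 d8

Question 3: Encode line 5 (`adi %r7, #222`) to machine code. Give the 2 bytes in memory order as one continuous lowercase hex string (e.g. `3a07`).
line 5 (adi): pack op=0x1a:5|rd=7:3|imm=222:8 = 0xd7de; little→ de d7

ded7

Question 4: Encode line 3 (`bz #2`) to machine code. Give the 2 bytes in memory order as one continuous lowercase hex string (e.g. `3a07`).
3. bz fields op=0x1:5|imm=2:11 → word 0802h → 02 08

0208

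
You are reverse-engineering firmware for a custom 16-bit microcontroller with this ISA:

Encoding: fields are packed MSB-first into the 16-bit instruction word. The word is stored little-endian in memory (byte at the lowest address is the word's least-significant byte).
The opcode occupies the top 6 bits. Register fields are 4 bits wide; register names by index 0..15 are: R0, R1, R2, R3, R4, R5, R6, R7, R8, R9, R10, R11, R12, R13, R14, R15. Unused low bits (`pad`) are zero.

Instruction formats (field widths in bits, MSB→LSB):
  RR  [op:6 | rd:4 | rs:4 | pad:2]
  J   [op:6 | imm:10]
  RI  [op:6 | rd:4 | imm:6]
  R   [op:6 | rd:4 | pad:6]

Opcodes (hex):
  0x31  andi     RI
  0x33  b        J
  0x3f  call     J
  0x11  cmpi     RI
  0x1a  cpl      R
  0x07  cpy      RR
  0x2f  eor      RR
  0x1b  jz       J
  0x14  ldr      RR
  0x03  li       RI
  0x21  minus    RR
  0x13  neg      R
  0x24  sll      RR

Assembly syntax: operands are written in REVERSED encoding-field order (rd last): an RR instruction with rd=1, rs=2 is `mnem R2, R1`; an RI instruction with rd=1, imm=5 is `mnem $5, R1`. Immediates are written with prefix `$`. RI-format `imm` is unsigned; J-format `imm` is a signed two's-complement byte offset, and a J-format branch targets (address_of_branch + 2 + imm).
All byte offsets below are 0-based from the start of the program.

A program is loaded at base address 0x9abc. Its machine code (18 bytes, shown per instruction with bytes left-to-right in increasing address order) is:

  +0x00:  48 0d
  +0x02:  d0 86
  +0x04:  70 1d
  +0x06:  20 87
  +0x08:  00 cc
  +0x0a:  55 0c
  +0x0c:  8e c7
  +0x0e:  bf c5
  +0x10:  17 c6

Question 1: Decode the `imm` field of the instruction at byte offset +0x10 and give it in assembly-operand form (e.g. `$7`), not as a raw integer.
+0x10: 17 c6 ⇒ word 0xc617 (little)
  top 6b → 0x31 → andi [RI]
  [9:6] rd=8 = R8
  [5:0] imm=23 = $23

$23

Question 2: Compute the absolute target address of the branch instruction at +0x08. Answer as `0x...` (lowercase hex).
0x9ac6

[08] 00 cc → 0xcc00
  opcode bits[15:10]=0x33: b/J
  [9:0] imm=0 = $0
  target = base 0x9abc + off 0x08 + 2 + imm 0 = 0x9ac6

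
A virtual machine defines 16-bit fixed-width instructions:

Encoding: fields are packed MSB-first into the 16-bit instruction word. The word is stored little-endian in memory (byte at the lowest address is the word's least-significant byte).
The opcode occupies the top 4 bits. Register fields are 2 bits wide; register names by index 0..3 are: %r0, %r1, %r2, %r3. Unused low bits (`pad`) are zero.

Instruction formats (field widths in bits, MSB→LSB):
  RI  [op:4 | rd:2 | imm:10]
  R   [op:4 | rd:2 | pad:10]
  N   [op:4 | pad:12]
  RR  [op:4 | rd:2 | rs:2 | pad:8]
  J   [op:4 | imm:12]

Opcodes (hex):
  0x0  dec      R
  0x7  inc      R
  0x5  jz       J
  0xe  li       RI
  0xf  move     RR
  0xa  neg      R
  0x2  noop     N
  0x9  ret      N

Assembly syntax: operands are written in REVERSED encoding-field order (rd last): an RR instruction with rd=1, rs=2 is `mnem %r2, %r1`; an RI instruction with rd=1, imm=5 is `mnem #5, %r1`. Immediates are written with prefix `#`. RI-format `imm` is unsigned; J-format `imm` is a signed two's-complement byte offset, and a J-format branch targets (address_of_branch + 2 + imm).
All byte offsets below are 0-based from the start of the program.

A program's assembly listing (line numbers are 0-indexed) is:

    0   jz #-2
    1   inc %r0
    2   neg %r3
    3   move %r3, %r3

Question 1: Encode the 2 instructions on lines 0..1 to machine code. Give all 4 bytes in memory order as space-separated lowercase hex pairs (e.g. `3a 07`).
fe 5f 00 70

L0: jz op=0x5:4|imm=-2:12 ⇒ 0x5ffe ⇒ little fe 5f
L1: inc op=0x7:4|rd=0:2|pad=0:10 ⇒ 0x7000 ⇒ little 00 70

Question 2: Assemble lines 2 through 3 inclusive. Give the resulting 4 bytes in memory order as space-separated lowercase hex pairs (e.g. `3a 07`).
00 ac 00 ff

L2: neg op=0xa:4|rd=3:2|pad=0:10 ⇒ 0xac00 ⇒ little 00 ac
L3: move op=0xf:4|rd=3:2|rs=3:2|pad=0:8 ⇒ 0xff00 ⇒ little 00 ff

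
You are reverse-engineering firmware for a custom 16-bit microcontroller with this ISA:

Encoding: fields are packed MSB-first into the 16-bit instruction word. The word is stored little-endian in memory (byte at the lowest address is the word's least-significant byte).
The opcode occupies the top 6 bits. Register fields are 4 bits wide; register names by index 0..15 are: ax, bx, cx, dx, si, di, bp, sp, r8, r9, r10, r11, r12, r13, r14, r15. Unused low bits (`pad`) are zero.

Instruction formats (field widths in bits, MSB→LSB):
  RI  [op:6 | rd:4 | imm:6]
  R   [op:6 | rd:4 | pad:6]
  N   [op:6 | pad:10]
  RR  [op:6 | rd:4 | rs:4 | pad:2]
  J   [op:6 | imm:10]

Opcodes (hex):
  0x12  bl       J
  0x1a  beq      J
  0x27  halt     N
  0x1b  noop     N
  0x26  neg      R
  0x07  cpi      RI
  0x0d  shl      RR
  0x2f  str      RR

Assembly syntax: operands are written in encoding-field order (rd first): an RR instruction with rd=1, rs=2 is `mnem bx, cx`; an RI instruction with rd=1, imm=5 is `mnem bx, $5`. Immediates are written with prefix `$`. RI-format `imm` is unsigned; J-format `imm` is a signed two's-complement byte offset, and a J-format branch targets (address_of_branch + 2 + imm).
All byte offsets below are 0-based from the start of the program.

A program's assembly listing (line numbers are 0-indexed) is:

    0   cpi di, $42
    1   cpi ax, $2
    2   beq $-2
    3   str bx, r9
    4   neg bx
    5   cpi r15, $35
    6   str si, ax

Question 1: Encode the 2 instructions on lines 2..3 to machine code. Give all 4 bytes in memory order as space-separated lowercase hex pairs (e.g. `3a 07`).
fe 6b 64 bc

L2: beq op=0x1a:6|imm=-2:10 ⇒ 0x6bfe ⇒ little fe 6b
L3: str op=0x2f:6|rd=1:4|rs=9:4|pad=0:2 ⇒ 0xbc64 ⇒ little 64 bc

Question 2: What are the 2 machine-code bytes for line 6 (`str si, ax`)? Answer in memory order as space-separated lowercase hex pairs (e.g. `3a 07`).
6. str fields op=0x2f:6|rd=4:4|rs=0:4|pad=0:2 → word bd00h → 00 bd

00 bd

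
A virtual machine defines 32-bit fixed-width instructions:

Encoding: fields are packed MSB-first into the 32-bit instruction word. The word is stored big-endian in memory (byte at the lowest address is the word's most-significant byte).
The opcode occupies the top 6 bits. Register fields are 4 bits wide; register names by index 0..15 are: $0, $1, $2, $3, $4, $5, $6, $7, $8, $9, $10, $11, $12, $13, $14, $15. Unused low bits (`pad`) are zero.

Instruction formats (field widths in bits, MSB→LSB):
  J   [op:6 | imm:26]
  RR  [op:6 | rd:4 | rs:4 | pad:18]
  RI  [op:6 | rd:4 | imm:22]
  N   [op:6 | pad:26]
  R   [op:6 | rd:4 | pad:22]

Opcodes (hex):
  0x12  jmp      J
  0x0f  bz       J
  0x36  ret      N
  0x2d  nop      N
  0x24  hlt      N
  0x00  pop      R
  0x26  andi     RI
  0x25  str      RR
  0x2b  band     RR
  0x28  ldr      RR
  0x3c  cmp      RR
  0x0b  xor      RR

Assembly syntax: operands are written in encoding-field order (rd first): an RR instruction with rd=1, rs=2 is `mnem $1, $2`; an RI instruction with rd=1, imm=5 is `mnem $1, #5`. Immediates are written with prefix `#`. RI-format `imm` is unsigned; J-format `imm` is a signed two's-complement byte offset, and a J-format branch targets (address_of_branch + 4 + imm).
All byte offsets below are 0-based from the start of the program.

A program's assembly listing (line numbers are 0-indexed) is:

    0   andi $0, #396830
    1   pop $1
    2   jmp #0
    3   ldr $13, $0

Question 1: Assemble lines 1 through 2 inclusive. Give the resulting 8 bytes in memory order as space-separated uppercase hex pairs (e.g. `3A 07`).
line 1 (pop): pack op=0x0:6|rd=1:4|pad=0:22 = 0x00400000; big→ 00 40 00 00
line 2 (jmp): pack op=0x12:6|imm=0:26 = 0x48000000; big→ 48 00 00 00

00 40 00 00 48 00 00 00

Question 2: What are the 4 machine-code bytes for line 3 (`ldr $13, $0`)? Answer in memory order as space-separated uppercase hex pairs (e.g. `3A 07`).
A3 40 00 00

3. ldr fields op=0x28:6|rd=13:4|rs=0:4|pad=0:18 → word a3400000h → a3 40 00 00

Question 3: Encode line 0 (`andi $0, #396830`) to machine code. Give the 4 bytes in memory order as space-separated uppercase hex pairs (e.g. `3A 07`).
98 06 0E 1E

L0: andi op=0x26:6|rd=0:4|imm=396830:22 ⇒ 0x98060e1e ⇒ big 98 06 0e 1e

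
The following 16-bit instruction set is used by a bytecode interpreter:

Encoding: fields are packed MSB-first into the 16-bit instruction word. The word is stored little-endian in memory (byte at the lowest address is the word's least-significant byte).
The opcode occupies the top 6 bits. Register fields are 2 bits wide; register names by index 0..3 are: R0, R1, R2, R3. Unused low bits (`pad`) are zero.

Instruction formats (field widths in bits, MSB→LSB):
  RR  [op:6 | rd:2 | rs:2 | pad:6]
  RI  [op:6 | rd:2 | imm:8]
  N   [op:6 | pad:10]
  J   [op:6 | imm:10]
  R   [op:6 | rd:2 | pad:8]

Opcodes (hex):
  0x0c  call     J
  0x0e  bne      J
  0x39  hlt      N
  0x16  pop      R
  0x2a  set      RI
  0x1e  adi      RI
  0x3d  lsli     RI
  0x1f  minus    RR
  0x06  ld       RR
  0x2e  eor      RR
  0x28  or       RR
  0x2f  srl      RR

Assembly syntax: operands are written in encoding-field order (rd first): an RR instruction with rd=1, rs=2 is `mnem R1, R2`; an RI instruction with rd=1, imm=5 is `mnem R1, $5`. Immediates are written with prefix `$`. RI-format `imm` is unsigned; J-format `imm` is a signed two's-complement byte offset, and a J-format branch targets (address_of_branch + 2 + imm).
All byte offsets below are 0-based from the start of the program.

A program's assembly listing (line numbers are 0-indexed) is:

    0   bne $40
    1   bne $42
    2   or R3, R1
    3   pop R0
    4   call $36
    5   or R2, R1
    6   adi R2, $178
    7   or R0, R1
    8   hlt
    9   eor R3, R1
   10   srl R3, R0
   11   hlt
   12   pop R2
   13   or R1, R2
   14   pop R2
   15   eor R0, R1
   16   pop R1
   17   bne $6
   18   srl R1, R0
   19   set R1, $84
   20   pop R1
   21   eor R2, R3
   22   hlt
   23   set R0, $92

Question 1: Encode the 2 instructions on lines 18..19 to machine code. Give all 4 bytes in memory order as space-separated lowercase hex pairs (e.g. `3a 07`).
00 bd 54 a9

18. srl fields op=0x2f:6|rd=1:2|rs=0:2|pad=0:6 → word bd00h → 00 bd
19. set fields op=0x2a:6|rd=1:2|imm=84:8 → word a954h → 54 a9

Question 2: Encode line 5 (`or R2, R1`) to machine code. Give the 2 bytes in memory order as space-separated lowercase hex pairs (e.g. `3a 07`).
line 5 (or): pack op=0x28:6|rd=2:2|rs=1:2|pad=0:6 = 0xa240; little→ 40 a2

40 a2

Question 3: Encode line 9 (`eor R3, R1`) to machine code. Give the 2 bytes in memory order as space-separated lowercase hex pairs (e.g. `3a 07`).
40 bb

L9: eor op=0x2e:6|rd=3:2|rs=1:2|pad=0:6 ⇒ 0xbb40 ⇒ little 40 bb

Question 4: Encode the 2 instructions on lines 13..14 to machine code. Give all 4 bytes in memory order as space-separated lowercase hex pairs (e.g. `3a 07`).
80 a1 00 5a

line 13 (or): pack op=0x28:6|rd=1:2|rs=2:2|pad=0:6 = 0xa180; little→ 80 a1
line 14 (pop): pack op=0x16:6|rd=2:2|pad=0:8 = 0x5a00; little→ 00 5a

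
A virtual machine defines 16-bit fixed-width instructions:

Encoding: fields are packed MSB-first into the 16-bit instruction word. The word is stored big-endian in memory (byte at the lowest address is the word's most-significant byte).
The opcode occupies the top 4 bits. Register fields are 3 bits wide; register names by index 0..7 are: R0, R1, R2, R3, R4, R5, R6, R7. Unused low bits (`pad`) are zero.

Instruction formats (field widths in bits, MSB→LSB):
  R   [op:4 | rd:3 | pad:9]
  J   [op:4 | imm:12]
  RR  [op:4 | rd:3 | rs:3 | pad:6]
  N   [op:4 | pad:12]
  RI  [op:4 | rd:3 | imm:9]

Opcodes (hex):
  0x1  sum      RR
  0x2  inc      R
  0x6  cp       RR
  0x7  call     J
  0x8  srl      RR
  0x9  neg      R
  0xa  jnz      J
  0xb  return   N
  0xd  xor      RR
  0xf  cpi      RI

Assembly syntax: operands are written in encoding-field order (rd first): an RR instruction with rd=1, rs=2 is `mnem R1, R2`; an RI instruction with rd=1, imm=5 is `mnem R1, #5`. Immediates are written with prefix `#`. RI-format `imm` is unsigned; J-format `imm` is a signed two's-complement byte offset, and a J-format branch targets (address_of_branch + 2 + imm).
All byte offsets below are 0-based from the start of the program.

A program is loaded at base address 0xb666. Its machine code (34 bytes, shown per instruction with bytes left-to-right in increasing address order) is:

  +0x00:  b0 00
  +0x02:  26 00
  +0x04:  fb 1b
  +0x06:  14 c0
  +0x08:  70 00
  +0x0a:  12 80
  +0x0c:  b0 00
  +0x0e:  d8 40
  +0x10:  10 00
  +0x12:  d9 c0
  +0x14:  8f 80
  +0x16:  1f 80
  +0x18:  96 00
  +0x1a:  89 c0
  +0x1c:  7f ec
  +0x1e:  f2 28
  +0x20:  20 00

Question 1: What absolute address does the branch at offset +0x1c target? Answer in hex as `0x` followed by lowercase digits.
@+1c  big-endian(7f ec) = 0x7fec
  top 4b → 0x7 → call [J]
  [11:0] imm=4076 (s12→-20) = #-20
  target = base 0xb666 + off 0x1c + 2 + imm -20 = 0xb670

0xb670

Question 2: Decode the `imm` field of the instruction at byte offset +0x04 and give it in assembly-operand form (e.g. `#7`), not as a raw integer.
off 0x04: read fb 1b as big → 0xfb1b
  op=0xfb1b>>12=0xf ⇒ cpi (RI)
  [11:9] rd=5 = R5
  [8:0] imm=283 = #283

#283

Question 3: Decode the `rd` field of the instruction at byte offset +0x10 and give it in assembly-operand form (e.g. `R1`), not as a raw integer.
R0

+0x10: 10 00 ⇒ word 0x1000 (big)
  top 4b → 0x1 → sum [RR]
  rd@[11:9]=0x0 ⇒ R0
  rs@[8:6]=0x0 ⇒ R0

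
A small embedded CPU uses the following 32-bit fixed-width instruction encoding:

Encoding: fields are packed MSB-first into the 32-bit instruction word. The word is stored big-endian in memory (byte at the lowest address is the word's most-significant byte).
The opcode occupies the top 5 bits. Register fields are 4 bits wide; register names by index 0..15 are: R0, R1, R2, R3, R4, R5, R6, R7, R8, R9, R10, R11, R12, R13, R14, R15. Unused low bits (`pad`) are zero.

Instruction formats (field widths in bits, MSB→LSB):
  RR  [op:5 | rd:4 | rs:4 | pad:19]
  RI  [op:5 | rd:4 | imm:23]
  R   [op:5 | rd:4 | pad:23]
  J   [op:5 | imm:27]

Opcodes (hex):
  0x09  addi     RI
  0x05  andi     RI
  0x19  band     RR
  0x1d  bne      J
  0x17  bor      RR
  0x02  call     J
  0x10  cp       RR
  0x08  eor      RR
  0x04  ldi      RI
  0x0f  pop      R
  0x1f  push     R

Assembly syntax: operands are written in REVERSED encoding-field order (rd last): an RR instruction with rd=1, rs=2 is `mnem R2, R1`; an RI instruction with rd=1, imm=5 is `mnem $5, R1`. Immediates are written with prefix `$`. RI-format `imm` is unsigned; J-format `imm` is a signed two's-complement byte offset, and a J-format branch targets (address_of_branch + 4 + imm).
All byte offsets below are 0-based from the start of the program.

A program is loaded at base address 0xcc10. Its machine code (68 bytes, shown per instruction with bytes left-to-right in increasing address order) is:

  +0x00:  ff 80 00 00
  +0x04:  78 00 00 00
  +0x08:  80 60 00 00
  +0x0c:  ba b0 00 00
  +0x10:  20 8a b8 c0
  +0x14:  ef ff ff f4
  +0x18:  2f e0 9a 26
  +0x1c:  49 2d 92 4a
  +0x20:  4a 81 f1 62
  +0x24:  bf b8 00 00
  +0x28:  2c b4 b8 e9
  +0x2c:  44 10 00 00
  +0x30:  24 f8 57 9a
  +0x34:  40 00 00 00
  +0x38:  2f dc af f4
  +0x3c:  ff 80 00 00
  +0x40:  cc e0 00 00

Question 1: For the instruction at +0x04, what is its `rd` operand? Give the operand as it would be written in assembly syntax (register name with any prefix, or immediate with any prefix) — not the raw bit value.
R0

off 0x04: read 78 00 00 00 as big → 0x78000000
  op=0x78000000>>27=0xf ⇒ pop (R)
  [26:23] rd=0 = R0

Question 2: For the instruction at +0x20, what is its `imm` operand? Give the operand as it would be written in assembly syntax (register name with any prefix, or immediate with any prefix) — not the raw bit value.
$127330

off 0x20: read 4a 81 f1 62 as big → 0x4a81f162
  opcode bits[31:27]=0x9: addi/RI
  [26:23] rd=5 = R5
  [22:0] imm=127330 = $127330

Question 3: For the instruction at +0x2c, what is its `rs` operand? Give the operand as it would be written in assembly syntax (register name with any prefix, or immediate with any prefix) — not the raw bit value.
R2

+0x2c: 44 10 00 00 ⇒ word 0x44100000 (big)
  opcode bits[31:27]=0x8: eor/RR
  rd@[26:23]=0x8 ⇒ R8
  rs@[22:19]=0x2 ⇒ R2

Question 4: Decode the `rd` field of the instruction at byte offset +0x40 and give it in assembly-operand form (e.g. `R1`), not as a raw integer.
R9

@+40  big-endian(cc e0 00 00) = 0xcce00000
  op=0xcce00000>>27=0x19 ⇒ band (RR)
  rd@[26:23]=0x9 ⇒ R9
  rs@[22:19]=0xc ⇒ R12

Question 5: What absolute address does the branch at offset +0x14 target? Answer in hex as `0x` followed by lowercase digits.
0xcc1c

[14] ef ff ff f4 → 0xeffffff4
  top 5b → 0x1d → bne [J]
  [26:0] imm=134217716 (s27→-12) = $-12
  target = base 0xcc10 + off 0x14 + 4 + imm -12 = 0xcc1c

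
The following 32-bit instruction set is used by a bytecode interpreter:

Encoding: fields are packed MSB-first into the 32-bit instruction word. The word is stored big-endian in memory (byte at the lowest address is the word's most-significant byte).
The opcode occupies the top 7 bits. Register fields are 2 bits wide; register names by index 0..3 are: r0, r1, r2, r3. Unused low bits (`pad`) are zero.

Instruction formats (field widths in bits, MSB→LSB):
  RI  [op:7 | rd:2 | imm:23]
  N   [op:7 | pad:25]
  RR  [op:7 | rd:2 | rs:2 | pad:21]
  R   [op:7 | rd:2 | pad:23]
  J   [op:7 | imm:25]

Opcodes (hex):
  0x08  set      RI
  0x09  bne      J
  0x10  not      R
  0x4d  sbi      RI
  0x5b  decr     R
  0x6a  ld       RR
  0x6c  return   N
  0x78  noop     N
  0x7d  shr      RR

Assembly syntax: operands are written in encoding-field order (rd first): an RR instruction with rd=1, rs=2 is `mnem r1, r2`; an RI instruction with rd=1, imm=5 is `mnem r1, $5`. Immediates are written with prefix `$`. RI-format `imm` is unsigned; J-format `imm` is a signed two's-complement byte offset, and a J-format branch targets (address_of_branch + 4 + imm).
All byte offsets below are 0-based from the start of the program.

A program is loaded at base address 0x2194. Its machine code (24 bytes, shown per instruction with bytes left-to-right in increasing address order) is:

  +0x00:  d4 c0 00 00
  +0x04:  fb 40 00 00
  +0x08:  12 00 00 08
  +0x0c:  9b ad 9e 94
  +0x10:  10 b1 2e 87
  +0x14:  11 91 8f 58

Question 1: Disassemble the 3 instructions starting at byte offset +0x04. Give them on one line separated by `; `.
shr r2, r2; bne $8; sbi r3, $2989716

@+04  big-endian(fb 40 00 00) = 0xfb400000
  top 7b → 0x7d → shr [RR]
  [24:23] rd=2 = r2
  [22:21] rs=2 = r2
@+08  big-endian(12 00 00 08) = 0x12000008
  top 7b → 0x9 → bne [J]
  [24:0] imm=8 = $8
@+0c  big-endian(9b ad 9e 94) = 0x9bad9e94
  top 7b → 0x4d → sbi [RI]
  [24:23] rd=3 = r3
  [22:0] imm=2989716 = $2989716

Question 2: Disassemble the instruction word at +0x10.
+0x10: 10 b1 2e 87 ⇒ word 0x10b12e87 (big)
  top 7b → 0x8 → set [RI]
  [24:23] rd=1 = r1
  [22:0] imm=3223175 = $3223175

set r1, $3223175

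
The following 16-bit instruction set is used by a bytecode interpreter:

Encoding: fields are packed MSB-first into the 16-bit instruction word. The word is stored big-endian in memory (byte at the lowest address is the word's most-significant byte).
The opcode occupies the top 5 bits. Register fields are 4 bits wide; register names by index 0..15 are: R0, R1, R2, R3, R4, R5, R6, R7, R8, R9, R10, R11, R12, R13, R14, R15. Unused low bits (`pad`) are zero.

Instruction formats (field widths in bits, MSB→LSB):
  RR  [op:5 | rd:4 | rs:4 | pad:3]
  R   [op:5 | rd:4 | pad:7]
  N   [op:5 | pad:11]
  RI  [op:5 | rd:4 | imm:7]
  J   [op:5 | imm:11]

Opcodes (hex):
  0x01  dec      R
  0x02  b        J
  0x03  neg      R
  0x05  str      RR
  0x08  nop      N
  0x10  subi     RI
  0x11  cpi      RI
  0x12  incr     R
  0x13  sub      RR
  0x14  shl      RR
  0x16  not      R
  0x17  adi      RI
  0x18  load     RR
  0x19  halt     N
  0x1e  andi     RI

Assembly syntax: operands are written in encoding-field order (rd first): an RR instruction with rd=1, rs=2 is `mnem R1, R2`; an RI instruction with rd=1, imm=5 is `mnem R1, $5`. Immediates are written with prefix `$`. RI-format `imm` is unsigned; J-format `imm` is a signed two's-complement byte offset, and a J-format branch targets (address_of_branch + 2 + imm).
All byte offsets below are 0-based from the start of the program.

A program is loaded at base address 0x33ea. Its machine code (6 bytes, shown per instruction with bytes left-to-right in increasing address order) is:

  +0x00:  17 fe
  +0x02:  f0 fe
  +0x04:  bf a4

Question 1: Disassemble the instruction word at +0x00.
@+00  big-endian(17 fe) = 0x17fe
  opcode bits[15:11]=0x2: b/J
  imm@[10:0]=0x7fe (s11→-2) ⇒ $-2

b $-2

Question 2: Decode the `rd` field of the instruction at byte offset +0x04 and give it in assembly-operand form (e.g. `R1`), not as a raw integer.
R15

@+04  big-endian(bf a4) = 0xbfa4
  top 5b → 0x17 → adi [RI]
  rd@[10:7]=0xf ⇒ R15
  imm@[6:0]=0x24 ⇒ $36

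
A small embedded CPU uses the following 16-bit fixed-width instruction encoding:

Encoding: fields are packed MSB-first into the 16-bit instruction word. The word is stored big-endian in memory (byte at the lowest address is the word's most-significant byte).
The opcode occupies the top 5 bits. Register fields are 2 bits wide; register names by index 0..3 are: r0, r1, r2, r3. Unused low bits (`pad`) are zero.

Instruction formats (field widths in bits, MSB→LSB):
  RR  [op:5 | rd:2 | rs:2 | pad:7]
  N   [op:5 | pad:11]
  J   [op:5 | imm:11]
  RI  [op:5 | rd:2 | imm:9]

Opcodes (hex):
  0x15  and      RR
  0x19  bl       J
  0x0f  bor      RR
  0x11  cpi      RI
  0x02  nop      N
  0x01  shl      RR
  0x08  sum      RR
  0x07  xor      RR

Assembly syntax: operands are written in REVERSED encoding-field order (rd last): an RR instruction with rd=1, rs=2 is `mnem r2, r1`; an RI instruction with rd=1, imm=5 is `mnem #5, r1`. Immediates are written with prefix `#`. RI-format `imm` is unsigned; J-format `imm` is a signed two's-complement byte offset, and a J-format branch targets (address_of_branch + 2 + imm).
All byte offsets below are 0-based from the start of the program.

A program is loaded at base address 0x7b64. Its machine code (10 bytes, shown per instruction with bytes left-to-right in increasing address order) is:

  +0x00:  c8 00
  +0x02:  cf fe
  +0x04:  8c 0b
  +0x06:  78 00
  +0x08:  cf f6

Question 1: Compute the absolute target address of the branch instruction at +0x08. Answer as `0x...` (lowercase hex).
0x7b64

[08] cf f6 → 0xcff6
  top 5b → 0x19 → bl [J]
  imm: (w>>0)&0x7ff=0x7f6 (s11→-10) → #-10
  target = base 0x7b64 + off 0x08 + 2 + imm -10 = 0x7b64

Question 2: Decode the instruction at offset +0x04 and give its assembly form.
cpi #11, r2

@+04  big-endian(8c 0b) = 0x8c0b
  opcode bits[15:11]=0x11: cpi/RI
  [10:9] rd=2 = r2
  [8:0] imm=11 = #11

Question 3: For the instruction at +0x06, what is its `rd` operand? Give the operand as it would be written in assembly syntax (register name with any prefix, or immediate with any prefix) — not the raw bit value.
+0x06: 78 00 ⇒ word 0x7800 (big)
  op=0x7800>>11=0xf ⇒ bor (RR)
  rd: (w>>9)&0x3=0x0 → r0
  rs: (w>>7)&0x3=0x0 → r0

r0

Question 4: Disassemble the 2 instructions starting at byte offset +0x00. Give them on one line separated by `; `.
+0x00: c8 00 ⇒ word 0xc800 (big)
  op=0xc800>>11=0x19 ⇒ bl (J)
  imm: (w>>0)&0x7ff=0x0 → #0
+0x02: cf fe ⇒ word 0xcffe (big)
  op=0xcffe>>11=0x19 ⇒ bl (J)
  imm: (w>>0)&0x7ff=0x7fe (s11→-2) → #-2

bl #0; bl #-2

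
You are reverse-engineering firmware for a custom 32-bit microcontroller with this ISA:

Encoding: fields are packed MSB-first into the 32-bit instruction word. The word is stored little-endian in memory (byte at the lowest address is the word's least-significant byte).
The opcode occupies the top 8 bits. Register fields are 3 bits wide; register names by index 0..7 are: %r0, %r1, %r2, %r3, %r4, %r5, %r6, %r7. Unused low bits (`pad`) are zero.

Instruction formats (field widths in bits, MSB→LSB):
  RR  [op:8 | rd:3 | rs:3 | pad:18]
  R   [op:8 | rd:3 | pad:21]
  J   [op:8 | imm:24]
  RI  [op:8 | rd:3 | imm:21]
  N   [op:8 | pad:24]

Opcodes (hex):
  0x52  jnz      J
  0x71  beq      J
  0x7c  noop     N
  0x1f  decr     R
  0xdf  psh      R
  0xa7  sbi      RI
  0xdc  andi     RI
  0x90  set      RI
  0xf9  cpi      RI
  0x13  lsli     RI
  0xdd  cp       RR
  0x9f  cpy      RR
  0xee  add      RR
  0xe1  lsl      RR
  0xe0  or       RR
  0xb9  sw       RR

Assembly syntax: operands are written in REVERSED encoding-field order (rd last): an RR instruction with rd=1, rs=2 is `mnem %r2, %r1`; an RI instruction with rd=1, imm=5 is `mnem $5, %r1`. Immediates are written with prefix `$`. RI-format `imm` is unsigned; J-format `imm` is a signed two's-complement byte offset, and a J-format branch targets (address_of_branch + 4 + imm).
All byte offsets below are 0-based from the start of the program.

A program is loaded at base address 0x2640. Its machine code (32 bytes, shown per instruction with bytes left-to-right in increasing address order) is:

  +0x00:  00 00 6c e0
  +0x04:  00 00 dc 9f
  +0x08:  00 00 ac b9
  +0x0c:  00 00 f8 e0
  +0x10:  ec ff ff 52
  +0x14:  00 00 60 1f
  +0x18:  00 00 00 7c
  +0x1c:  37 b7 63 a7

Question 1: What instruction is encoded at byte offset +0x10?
+0x10: ec ff ff 52 ⇒ word 0x52ffffec (little)
  op=0x52ffffec>>24=0x52 ⇒ jnz (J)
  [23:0] imm=16777196 (s24→-20) = $-20

jnz $-20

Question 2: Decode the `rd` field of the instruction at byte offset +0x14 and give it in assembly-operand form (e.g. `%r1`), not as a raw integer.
off 0x14: read 00 00 60 1f as little → 0x1f600000
  op=0x1f600000>>24=0x1f ⇒ decr (R)
  [23:21] rd=3 = %r3

%r3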